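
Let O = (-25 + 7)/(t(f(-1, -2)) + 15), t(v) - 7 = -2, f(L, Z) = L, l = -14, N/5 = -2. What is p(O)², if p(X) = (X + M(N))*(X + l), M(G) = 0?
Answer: 1798281/10000 ≈ 179.83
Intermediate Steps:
N = -10 (N = 5*(-2) = -10)
t(v) = 5 (t(v) = 7 - 2 = 5)
O = -9/10 (O = (-25 + 7)/(5 + 15) = -18/20 = -18*1/20 = -9/10 ≈ -0.90000)
p(X) = X*(-14 + X) (p(X) = (X + 0)*(X - 14) = X*(-14 + X))
p(O)² = (-9*(-14 - 9/10)/10)² = (-9/10*(-149/10))² = (1341/100)² = 1798281/10000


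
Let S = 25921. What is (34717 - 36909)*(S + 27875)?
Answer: -117920832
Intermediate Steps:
(34717 - 36909)*(S + 27875) = (34717 - 36909)*(25921 + 27875) = -2192*53796 = -117920832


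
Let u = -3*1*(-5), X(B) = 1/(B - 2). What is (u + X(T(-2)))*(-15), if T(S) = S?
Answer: -885/4 ≈ -221.25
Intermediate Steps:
X(B) = 1/(-2 + B)
u = 15 (u = -3*(-5) = 15)
(u + X(T(-2)))*(-15) = (15 + 1/(-2 - 2))*(-15) = (15 + 1/(-4))*(-15) = (15 - ¼)*(-15) = (59/4)*(-15) = -885/4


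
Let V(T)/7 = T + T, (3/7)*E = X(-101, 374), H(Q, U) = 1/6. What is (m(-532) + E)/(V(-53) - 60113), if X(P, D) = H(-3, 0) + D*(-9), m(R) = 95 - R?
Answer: 130079/1095390 ≈ 0.11875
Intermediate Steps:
H(Q, U) = ⅙
X(P, D) = ⅙ - 9*D (X(P, D) = ⅙ + D*(-9) = ⅙ - 9*D)
E = -141365/18 (E = 7*(⅙ - 9*374)/3 = 7*(⅙ - 3366)/3 = (7/3)*(-20195/6) = -141365/18 ≈ -7853.6)
V(T) = 14*T (V(T) = 7*(T + T) = 7*(2*T) = 14*T)
(m(-532) + E)/(V(-53) - 60113) = ((95 - 1*(-532)) - 141365/18)/(14*(-53) - 60113) = ((95 + 532) - 141365/18)/(-742 - 60113) = (627 - 141365/18)/(-60855) = -130079/18*(-1/60855) = 130079/1095390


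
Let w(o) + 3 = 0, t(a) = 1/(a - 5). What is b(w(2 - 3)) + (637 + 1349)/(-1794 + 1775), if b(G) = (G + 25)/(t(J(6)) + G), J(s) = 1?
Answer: -27490/247 ≈ -111.30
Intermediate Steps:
t(a) = 1/(-5 + a)
w(o) = -3 (w(o) = -3 + 0 = -3)
b(G) = (25 + G)/(-¼ + G) (b(G) = (G + 25)/(1/(-5 + 1) + G) = (25 + G)/(1/(-4) + G) = (25 + G)/(-¼ + G))
b(w(2 - 3)) + (637 + 1349)/(-1794 + 1775) = 4*(25 - 3)/(-1 + 4*(-3)) + (637 + 1349)/(-1794 + 1775) = 4*22/(-1 - 12) + 1986/(-19) = 4*22/(-13) + 1986*(-1/19) = 4*(-1/13)*22 - 1986/19 = -88/13 - 1986/19 = -27490/247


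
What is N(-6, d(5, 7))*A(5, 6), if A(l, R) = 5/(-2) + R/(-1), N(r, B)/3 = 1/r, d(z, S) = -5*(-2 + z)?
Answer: 17/4 ≈ 4.2500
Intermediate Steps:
d(z, S) = 10 - 5*z
N(r, B) = 3/r
A(l, R) = -5/2 - R (A(l, R) = 5*(-½) + R*(-1) = -5/2 - R)
N(-6, d(5, 7))*A(5, 6) = (3/(-6))*(-5/2 - 1*6) = (3*(-⅙))*(-5/2 - 6) = -½*(-17/2) = 17/4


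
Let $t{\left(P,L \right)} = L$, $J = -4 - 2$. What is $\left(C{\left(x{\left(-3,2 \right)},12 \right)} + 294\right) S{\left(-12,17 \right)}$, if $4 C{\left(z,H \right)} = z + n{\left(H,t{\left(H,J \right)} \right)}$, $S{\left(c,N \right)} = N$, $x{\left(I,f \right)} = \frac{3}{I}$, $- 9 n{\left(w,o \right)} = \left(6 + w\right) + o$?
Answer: $\frac{59857}{12} \approx 4988.1$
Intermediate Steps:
$J = -6$
$n{\left(w,o \right)} = - \frac{2}{3} - \frac{o}{9} - \frac{w}{9}$ ($n{\left(w,o \right)} = - \frac{\left(6 + w\right) + o}{9} = - \frac{6 + o + w}{9} = - \frac{2}{3} - \frac{o}{9} - \frac{w}{9}$)
$C{\left(z,H \right)} = - \frac{H}{36} + \frac{z}{4}$ ($C{\left(z,H \right)} = \frac{z - \frac{H}{9}}{4} = - \frac{H}{36} + \frac{z}{4}$)
$\left(C{\left(x{\left(-3,2 \right)},12 \right)} + 294\right) S{\left(-12,17 \right)} = \left(\left(\left(- \frac{1}{36}\right) 12 + \frac{3 \frac{1}{-3}}{4}\right) + 294\right) 17 = \left(\left(- \frac{1}{3} + \frac{3 \left(- \frac{1}{3}\right)}{4}\right) + 294\right) 17 = \left(\left(- \frac{1}{3} + \frac{1}{4} \left(-1\right)\right) + 294\right) 17 = \left(\left(- \frac{1}{3} - \frac{1}{4}\right) + 294\right) 17 = \left(- \frac{7}{12} + 294\right) 17 = \frac{3521}{12} \cdot 17 = \frac{59857}{12}$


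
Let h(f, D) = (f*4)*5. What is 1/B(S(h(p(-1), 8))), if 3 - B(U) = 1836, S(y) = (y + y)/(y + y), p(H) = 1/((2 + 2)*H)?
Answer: -1/1833 ≈ -0.00054555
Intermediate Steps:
p(H) = 1/(4*H)
h(f, D) = 20*f (h(f, D) = (4*f)*5 = 20*f)
S(y) = 1 (S(y) = (2*y)/((2*y)) = (2*y)*(1/(2*y)) = 1)
B(U) = -1833 (B(U) = 3 - 1*1836 = 3 - 1836 = -1833)
1/B(S(h(p(-1), 8))) = 1/(-1833) = -1/1833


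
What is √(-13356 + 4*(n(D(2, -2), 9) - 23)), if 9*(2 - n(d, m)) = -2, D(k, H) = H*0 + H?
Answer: 2*I*√30238/3 ≈ 115.93*I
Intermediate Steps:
D(k, H) = H (D(k, H) = 0 + H = H)
n(d, m) = 20/9 (n(d, m) = 2 - ⅑*(-2) = 2 + 2/9 = 20/9)
√(-13356 + 4*(n(D(2, -2), 9) - 23)) = √(-13356 + 4*(20/9 - 23)) = √(-13356 + 4*(-187/9)) = √(-13356 - 748/9) = √(-120952/9) = 2*I*√30238/3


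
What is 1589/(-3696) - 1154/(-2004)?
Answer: 4289/29392 ≈ 0.14592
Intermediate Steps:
1589/(-3696) - 1154/(-2004) = 1589*(-1/3696) - 1154*(-1/2004) = -227/528 + 577/1002 = 4289/29392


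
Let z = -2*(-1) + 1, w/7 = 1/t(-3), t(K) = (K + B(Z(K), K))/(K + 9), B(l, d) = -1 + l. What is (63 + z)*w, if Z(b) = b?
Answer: -396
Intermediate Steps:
t(K) = (-1 + 2*K)/(9 + K) (t(K) = (K + (-1 + K))/(K + 9) = (-1 + 2*K)/(9 + K))
w = -6 (w = 7/(((-1 + 2*(-3))/(9 - 3))) = 7/(((-1 - 6)/6)) = 7/(((1/6)*(-7))) = 7/(-7/6) = 7*(-6/7) = -6)
z = 3 (z = 2 + 1 = 3)
(63 + z)*w = (63 + 3)*(-6) = 66*(-6) = -396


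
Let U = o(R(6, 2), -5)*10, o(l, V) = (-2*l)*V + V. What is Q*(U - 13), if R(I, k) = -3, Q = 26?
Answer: -9438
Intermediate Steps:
o(l, V) = V - 2*V*l (o(l, V) = -2*V*l + V = V - 2*V*l)
U = -350 (U = -5*(1 - 2*(-3))*10 = -5*(1 + 6)*10 = -5*7*10 = -35*10 = -350)
Q*(U - 13) = 26*(-350 - 13) = 26*(-363) = -9438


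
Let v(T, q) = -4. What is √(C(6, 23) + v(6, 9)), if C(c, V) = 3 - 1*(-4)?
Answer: √3 ≈ 1.7320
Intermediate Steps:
C(c, V) = 7 (C(c, V) = 3 + 4 = 7)
√(C(6, 23) + v(6, 9)) = √(7 - 4) = √3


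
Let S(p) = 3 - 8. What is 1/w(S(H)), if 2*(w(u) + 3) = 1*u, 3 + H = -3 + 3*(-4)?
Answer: -2/11 ≈ -0.18182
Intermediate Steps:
H = -18 (H = -3 + (-3 + 3*(-4)) = -3 + (-3 - 12) = -3 - 15 = -18)
S(p) = -5
w(u) = -3 + u/2 (w(u) = -3 + (1*u)/2 = -3 + u/2)
1/w(S(H)) = 1/(-3 + (½)*(-5)) = 1/(-3 - 5/2) = 1/(-11/2) = -2/11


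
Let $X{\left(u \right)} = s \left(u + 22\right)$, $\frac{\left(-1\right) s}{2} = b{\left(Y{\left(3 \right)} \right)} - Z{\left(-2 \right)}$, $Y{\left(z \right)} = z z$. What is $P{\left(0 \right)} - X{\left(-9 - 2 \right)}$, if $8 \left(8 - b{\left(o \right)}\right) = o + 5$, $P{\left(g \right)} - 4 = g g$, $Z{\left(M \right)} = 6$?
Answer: $\frac{19}{2} \approx 9.5$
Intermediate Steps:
$Y{\left(z \right)} = z^{2}$
$P{\left(g \right)} = 4 + g^{2}$ ($P{\left(g \right)} = 4 + g g = 4 + g^{2}$)
$b{\left(o \right)} = \frac{59}{8} - \frac{o}{8}$ ($b{\left(o \right)} = 8 - \frac{o + 5}{8} = 8 - \frac{5 + o}{8} = 8 - \left(\frac{5}{8} + \frac{o}{8}\right) = \frac{59}{8} - \frac{o}{8}$)
$s = - \frac{1}{2}$ ($s = - 2 \left(\left(\frac{59}{8} - \frac{3^{2}}{8}\right) - 6\right) = - 2 \left(\left(\frac{59}{8} - \frac{9}{8}\right) - 6\right) = - 2 \left(\frac{25}{4} - 6\right) = \left(-2\right) \frac{1}{4} = - \frac{1}{2} \approx -0.5$)
$X{\left(u \right)} = -11 - \frac{u}{2}$ ($X{\left(u \right)} = - \frac{u + 22}{2} = - \frac{22 + u}{2} = -11 - \frac{u}{2}$)
$P{\left(0 \right)} - X{\left(-9 - 2 \right)} = \left(4 + 0^{2}\right) - \left(-11 - \frac{-9 - 2}{2}\right) = \left(4 + 0\right) - \left(-11 - \frac{-9 - 2}{2}\right) = 4 - \left(-11 - - \frac{11}{2}\right) = 4 - \left(-11 + \frac{11}{2}\right) = 4 - - \frac{11}{2} = 4 + \frac{11}{2} = \frac{19}{2}$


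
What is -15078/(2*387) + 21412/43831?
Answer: -2026135/106683 ≈ -18.992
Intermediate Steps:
-15078/(2*387) + 21412/43831 = -15078/774 + 21412*(1/43831) = -15078*1/774 + 404/827 = -2513/129 + 404/827 = -2026135/106683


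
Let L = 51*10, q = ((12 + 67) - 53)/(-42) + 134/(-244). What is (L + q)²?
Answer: 1699443355129/6563844 ≈ 2.5891e+5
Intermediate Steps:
q = -2993/2562 (q = (79 - 53)*(-1/42) + 134*(-1/244) = 26*(-1/42) - 67/122 = -13/21 - 67/122 = -2993/2562 ≈ -1.1682)
L = 510
(L + q)² = (510 - 2993/2562)² = (1303627/2562)² = 1699443355129/6563844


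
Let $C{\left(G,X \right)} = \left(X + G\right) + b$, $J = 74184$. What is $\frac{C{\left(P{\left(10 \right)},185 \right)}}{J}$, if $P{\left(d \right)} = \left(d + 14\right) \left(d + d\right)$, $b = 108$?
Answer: $\frac{773}{74184} \approx 0.01042$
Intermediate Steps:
$P{\left(d \right)} = 2 d \left(14 + d\right)$ ($P{\left(d \right)} = \left(14 + d\right) 2 d = 2 d \left(14 + d\right)$)
$C{\left(G,X \right)} = 108 + G + X$ ($C{\left(G,X \right)} = \left(X + G\right) + 108 = \left(G + X\right) + 108 = 108 + G + X$)
$\frac{C{\left(P{\left(10 \right)},185 \right)}}{J} = \frac{108 + 2 \cdot 10 \left(14 + 10\right) + 185}{74184} = \left(108 + 2 \cdot 10 \cdot 24 + 185\right) \frac{1}{74184} = \left(108 + 480 + 185\right) \frac{1}{74184} = 773 \cdot \frac{1}{74184} = \frac{773}{74184}$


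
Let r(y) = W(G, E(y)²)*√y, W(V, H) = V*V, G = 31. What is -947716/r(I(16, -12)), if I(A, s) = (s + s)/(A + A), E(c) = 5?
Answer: 1895432*I*√3/2883 ≈ 1138.7*I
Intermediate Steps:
W(V, H) = V²
I(A, s) = s/A (I(A, s) = (2*s)/((2*A)) = (2*s)*(1/(2*A)) = s/A)
r(y) = 961*√y (r(y) = 31²*√y = 961*√y)
-947716/r(I(16, -12)) = -947716*(-2*I*√3/2883) = -(-1895432)*I*√3/2883 = 1895432*I*√3/2883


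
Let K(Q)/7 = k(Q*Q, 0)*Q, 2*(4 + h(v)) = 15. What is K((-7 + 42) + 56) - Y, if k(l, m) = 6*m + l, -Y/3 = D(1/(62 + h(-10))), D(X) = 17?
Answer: 5275048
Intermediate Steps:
h(v) = 7/2 (h(v) = -4 + (½)*15 = -4 + 15/2 = 7/2)
Y = -51 (Y = -3*17 = -51)
k(l, m) = l + 6*m
K(Q) = 7*Q³ (K(Q) = 7*((Q*Q + 6*0)*Q) = 7*((Q² + 0)*Q) = 7*(Q²*Q) = 7*Q³)
K((-7 + 42) + 56) - Y = 7*((-7 + 42) + 56)³ - 1*(-51) = 7*(35 + 56)³ + 51 = 7*91³ + 51 = 7*753571 + 51 = 5274997 + 51 = 5275048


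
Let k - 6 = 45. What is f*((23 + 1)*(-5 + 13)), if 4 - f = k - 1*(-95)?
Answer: -27264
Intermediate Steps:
k = 51 (k = 6 + 45 = 51)
f = -142 (f = 4 - (51 - 1*(-95)) = 4 - (51 + 95) = 4 - 1*146 = 4 - 146 = -142)
f*((23 + 1)*(-5 + 13)) = -142*(23 + 1)*(-5 + 13) = -3408*8 = -142*192 = -27264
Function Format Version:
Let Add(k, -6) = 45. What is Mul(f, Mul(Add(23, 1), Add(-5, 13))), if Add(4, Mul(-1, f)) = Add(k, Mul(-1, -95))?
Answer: -27264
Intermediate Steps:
k = 51 (k = Add(6, 45) = 51)
f = -142 (f = Add(4, Mul(-1, Add(51, Mul(-1, -95)))) = Add(4, Mul(-1, Add(51, 95))) = Add(4, Mul(-1, 146)) = Add(4, -146) = -142)
Mul(f, Mul(Add(23, 1), Add(-5, 13))) = Mul(-142, Mul(Add(23, 1), Add(-5, 13))) = Mul(-142, Mul(24, 8)) = Mul(-142, 192) = -27264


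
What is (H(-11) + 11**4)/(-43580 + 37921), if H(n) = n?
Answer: -14630/5659 ≈ -2.5853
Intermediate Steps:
(H(-11) + 11**4)/(-43580 + 37921) = (-11 + 11**4)/(-43580 + 37921) = (-11 + 14641)/(-5659) = 14630*(-1/5659) = -14630/5659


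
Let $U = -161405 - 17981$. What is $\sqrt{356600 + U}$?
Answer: $\sqrt{177214} \approx 420.97$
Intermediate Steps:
$U = -179386$ ($U = -161405 - 17981 = -179386$)
$\sqrt{356600 + U} = \sqrt{356600 - 179386} = \sqrt{177214}$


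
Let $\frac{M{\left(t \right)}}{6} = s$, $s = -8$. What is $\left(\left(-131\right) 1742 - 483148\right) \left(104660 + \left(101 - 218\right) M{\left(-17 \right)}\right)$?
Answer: $-78444832600$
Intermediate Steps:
$M{\left(t \right)} = -48$ ($M{\left(t \right)} = 6 \left(-8\right) = -48$)
$\left(\left(-131\right) 1742 - 483148\right) \left(104660 + \left(101 - 218\right) M{\left(-17 \right)}\right) = \left(\left(-131\right) 1742 - 483148\right) \left(104660 + \left(101 - 218\right) \left(-48\right)\right) = \left(-228202 - 483148\right) \left(104660 - -5616\right) = - 711350 \left(104660 + 5616\right) = \left(-711350\right) 110276 = -78444832600$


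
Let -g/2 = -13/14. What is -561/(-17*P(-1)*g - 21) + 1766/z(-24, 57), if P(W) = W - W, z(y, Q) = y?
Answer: -3937/84 ≈ -46.869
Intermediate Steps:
g = 13/7 (g = -(-26)/14 = -2*(-13/14) = 13/7 ≈ 1.8571)
P(W) = 0
-561/(-17*P(-1)*g - 21) + 1766/z(-24, 57) = -561/(-0*13/7 - 21) + 1766/(-24) = -561/(-17*0 - 21) + 1766*(-1/24) = -561/(0 - 21) - 883/12 = -561/(-21) - 883/12 = -561*(-1/21) - 883/12 = 187/7 - 883/12 = -3937/84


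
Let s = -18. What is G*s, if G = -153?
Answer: 2754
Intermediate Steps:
G*s = -153*(-18) = 2754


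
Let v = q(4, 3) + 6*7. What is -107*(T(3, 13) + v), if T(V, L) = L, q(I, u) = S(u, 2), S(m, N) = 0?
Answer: -5885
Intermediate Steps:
q(I, u) = 0
v = 42 (v = 0 + 6*7 = 0 + 42 = 42)
-107*(T(3, 13) + v) = -107*(13 + 42) = -107*55 = -5885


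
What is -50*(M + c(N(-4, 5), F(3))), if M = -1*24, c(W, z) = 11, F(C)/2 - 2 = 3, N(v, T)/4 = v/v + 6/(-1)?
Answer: 650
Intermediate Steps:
N(v, T) = -20 (N(v, T) = 4*(v/v + 6/(-1)) = 4*(1 + 6*(-1)) = 4*(1 - 6) = 4*(-5) = -20)
F(C) = 10 (F(C) = 4 + 2*3 = 4 + 6 = 10)
M = -24
-50*(M + c(N(-4, 5), F(3))) = -50*(-24 + 11) = -50*(-13) = 650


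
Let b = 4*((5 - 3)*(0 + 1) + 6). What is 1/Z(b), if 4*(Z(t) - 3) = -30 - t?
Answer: -2/25 ≈ -0.080000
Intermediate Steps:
b = 32 (b = 4*(2*1 + 6) = 4*(2 + 6) = 4*8 = 32)
Z(t) = -9/2 - t/4 (Z(t) = 3 + (-30 - t)/4 = 3 + (-15/2 - t/4) = -9/2 - t/4)
1/Z(b) = 1/(-9/2 - 1/4*32) = 1/(-9/2 - 8) = 1/(-25/2) = -2/25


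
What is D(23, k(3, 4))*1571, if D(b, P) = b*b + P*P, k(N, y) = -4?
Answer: 856195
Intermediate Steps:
D(b, P) = P**2 + b**2 (D(b, P) = b**2 + P**2 = P**2 + b**2)
D(23, k(3, 4))*1571 = ((-4)**2 + 23**2)*1571 = (16 + 529)*1571 = 545*1571 = 856195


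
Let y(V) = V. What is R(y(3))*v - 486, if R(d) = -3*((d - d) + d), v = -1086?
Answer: 9288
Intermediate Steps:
R(d) = -3*d (R(d) = -3*(0 + d) = -3*d)
R(y(3))*v - 486 = -3*3*(-1086) - 486 = -9*(-1086) - 486 = 9774 - 486 = 9288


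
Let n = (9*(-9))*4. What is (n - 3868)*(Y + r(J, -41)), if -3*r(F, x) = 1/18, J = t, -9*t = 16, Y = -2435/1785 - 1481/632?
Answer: 3964643212/253827 ≈ 15619.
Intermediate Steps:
Y = -836501/225624 (Y = -2435*1/1785 - 1481*1/632 = -487/357 - 1481/632 = -836501/225624 ≈ -3.7075)
t = -16/9 (t = -⅑*16 = -16/9 ≈ -1.7778)
J = -16/9 ≈ -1.7778
r(F, x) = -1/54 (r(F, x) = -⅓/18 = -⅓*1/18 = -1/54)
n = -324 (n = -81*4 = -324)
(n - 3868)*(Y + r(J, -41)) = (-324 - 3868)*(-836501/225624 - 1/54) = -4192*(-7566113/2030616) = 3964643212/253827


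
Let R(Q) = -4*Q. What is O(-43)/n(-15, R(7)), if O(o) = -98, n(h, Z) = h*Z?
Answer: -7/30 ≈ -0.23333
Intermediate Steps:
n(h, Z) = Z*h
O(-43)/n(-15, R(7)) = -98/(-4*7*(-15)) = -98/((-28*(-15))) = -98/420 = -98*1/420 = -7/30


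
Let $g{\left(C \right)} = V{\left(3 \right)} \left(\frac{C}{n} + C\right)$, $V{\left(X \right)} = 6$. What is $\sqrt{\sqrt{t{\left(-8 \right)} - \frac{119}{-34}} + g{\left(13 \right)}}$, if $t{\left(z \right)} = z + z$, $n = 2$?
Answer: $\frac{\sqrt{468 + 10 i \sqrt{2}}}{2} \approx 10.818 + 0.16341 i$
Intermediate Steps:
$t{\left(z \right)} = 2 z$
$g{\left(C \right)} = 9 C$ ($g{\left(C \right)} = 6 \left(\frac{C}{2} + C\right) = 6 \frac{3 C}{2} = 9 C$)
$\sqrt{\sqrt{t{\left(-8 \right)} - \frac{119}{-34}} + g{\left(13 \right)}} = \sqrt{\sqrt{2 \left(-8\right) - \frac{119}{-34}} + 9 \cdot 13} = \sqrt{\sqrt{-16 - - \frac{7}{2}} + 117} = \sqrt{\sqrt{-16 + \frac{7}{2}} + 117} = \sqrt{\sqrt{- \frac{25}{2}} + 117} = \sqrt{\frac{5 i \sqrt{2}}{2} + 117} = \sqrt{117 + \frac{5 i \sqrt{2}}{2}}$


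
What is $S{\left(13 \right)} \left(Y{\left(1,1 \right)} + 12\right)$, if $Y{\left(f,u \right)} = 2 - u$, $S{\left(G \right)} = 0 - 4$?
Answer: $-52$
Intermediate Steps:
$S{\left(G \right)} = -4$ ($S{\left(G \right)} = 0 - 4 = -4$)
$S{\left(13 \right)} \left(Y{\left(1,1 \right)} + 12\right) = - 4 \left(\left(2 - 1\right) + 12\right) = - 4 \left(1 + 12\right) = \left(-4\right) 13 = -52$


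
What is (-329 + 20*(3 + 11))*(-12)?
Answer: 588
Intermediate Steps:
(-329 + 20*(3 + 11))*(-12) = (-329 + 20*14)*(-12) = (-329 + 280)*(-12) = -49*(-12) = 588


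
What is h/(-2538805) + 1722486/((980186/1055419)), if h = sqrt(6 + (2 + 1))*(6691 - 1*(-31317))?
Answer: 2307703175882964453/1244250558865 ≈ 1.8547e+6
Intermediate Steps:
h = 114024 (h = sqrt(6 + 3)*(6691 + 31317) = sqrt(9)*38008 = 3*38008 = 114024)
h/(-2538805) + 1722486/((980186/1055419)) = 114024/(-2538805) + 1722486/((980186/1055419)) = 114024*(-1/2538805) + 1722486/((980186*(1/1055419))) = -114024/2538805 + 1722486/(980186/1055419) = -114024/2538805 + 1722486*(1055419/980186) = -114024/2538805 + 908972225817/490093 = 2307703175882964453/1244250558865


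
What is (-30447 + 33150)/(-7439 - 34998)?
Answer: -2703/42437 ≈ -0.063694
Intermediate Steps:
(-30447 + 33150)/(-7439 - 34998) = 2703/(-42437) = 2703*(-1/42437) = -2703/42437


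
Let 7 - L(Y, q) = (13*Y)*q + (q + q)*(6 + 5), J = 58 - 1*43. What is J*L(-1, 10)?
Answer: -1245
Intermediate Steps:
J = 15 (J = 58 - 43 = 15)
L(Y, q) = 7 - 22*q - 13*Y*q (L(Y, q) = 7 - ((13*Y)*q + (q + q)*(6 + 5)) = 7 - (13*Y*q + (2*q)*11) = 7 - (13*Y*q + 22*q) = 7 - (22*q + 13*Y*q) = 7 + (-22*q - 13*Y*q) = 7 - 22*q - 13*Y*q)
J*L(-1, 10) = 15*(7 - 22*10 - 13*(-1)*10) = 15*(7 - 220 + 130) = 15*(-83) = -1245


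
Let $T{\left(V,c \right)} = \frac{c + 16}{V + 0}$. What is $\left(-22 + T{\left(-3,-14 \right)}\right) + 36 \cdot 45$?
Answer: $\frac{4792}{3} \approx 1597.3$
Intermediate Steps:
$T{\left(V,c \right)} = \frac{16 + c}{V}$
$\left(-22 + T{\left(-3,-14 \right)}\right) + 36 \cdot 45 = \left(-22 + \frac{16 - 14}{-3}\right) + 36 \cdot 45 = \left(-22 - \frac{2}{3}\right) + 1620 = - \frac{68}{3} + 1620 = \frac{4792}{3}$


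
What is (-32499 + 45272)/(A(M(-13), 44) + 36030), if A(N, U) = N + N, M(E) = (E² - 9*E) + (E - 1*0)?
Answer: 12773/36576 ≈ 0.34922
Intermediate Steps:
M(E) = E² - 8*E (M(E) = (E² - 9*E) + (E + 0) = (E² - 9*E) + E = E² - 8*E)
A(N, U) = 2*N
(-32499 + 45272)/(A(M(-13), 44) + 36030) = (-32499 + 45272)/(2*(-13*(-8 - 13)) + 36030) = 12773/(2*(-13*(-21)) + 36030) = 12773/(2*273 + 36030) = 12773/(546 + 36030) = 12773/36576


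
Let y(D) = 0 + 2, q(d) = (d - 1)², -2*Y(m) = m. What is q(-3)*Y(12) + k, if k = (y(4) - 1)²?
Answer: -95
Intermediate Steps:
Y(m) = -m/2
q(d) = (-1 + d)²
y(D) = 2
k = 1 (k = (2 - 1)² = 1² = 1)
q(-3)*Y(12) + k = (-1 - 3)²*(-½*12) + 1 = (-4)²*(-6) + 1 = 16*(-6) + 1 = -96 + 1 = -95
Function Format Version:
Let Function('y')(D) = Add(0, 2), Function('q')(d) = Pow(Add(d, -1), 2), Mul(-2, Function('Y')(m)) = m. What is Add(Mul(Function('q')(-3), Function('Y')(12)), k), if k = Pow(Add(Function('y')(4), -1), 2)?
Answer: -95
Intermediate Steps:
Function('Y')(m) = Mul(Rational(-1, 2), m)
Function('q')(d) = Pow(Add(-1, d), 2)
Function('y')(D) = 2
k = 1 (k = Pow(Add(2, -1), 2) = Pow(1, 2) = 1)
Add(Mul(Function('q')(-3), Function('Y')(12)), k) = Add(Mul(Pow(Add(-1, -3), 2), Mul(Rational(-1, 2), 12)), 1) = Add(Mul(Pow(-4, 2), -6), 1) = Add(Mul(16, -6), 1) = Add(-96, 1) = -95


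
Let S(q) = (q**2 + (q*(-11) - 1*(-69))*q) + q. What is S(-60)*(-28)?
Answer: 1125600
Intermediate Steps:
S(q) = q + q**2 + q*(69 - 11*q) (S(q) = (q**2 + (-11*q + 69)*q) + q = (q**2 + (69 - 11*q)*q) + q = (q**2 + q*(69 - 11*q)) + q = q + q**2 + q*(69 - 11*q))
S(-60)*(-28) = (10*(-60)*(7 - 1*(-60)))*(-28) = (10*(-60)*(7 + 60))*(-28) = (10*(-60)*67)*(-28) = -40200*(-28) = 1125600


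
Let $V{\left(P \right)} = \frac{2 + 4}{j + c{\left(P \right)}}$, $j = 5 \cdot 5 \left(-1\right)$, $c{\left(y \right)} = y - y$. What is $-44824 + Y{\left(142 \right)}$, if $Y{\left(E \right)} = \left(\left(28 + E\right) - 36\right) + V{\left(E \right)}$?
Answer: $- \frac{1117256}{25} \approx -44690.0$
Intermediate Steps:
$c{\left(y \right)} = 0$
$j = -25$ ($j = 25 \left(-1\right) = -25$)
$V{\left(P \right)} = - \frac{6}{25}$ ($V{\left(P \right)} = \frac{2 + 4}{-25 + 0} = \frac{6}{-25} = 6 \left(- \frac{1}{25}\right) = - \frac{6}{25}$)
$Y{\left(E \right)} = - \frac{206}{25} + E$ ($Y{\left(E \right)} = \left(\left(28 + E\right) - 36\right) - \frac{6}{25} = \left(-8 + E\right) - \frac{6}{25} = - \frac{206}{25} + E$)
$-44824 + Y{\left(142 \right)} = -44824 + \left(- \frac{206}{25} + 142\right) = -44824 + \frac{3344}{25} = - \frac{1117256}{25}$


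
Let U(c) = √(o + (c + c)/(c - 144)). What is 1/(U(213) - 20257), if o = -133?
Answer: -465911/9437962044 - I*√67091/9437962044 ≈ -4.9366e-5 - 2.7444e-8*I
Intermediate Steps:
U(c) = √(-133 + 2*c/(-144 + c)) (U(c) = √(-133 + (c + c)/(c - 144)) = √(-133 + (2*c)/(-144 + c)) = √(-133 + 2*c/(-144 + c)))
1/(U(213) - 20257) = 1/(√((19152 - 131*213)/(-144 + 213)) - 20257) = 1/(√((19152 - 27903)/69) - 20257) = 1/(√((1/69)*(-8751)) - 20257) = 1/(√(-2917/23) - 20257) = 1/(I*√67091/23 - 20257) = 1/(-20257 + I*√67091/23)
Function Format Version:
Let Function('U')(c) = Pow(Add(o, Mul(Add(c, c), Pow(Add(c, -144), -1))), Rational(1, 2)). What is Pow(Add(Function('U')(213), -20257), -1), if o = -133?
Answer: Add(Rational(-465911, 9437962044), Mul(Rational(-1, 9437962044), I, Pow(67091, Rational(1, 2)))) ≈ Add(-4.9366e-5, Mul(-2.7444e-8, I))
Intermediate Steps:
Function('U')(c) = Pow(Add(-133, Mul(2, c, Pow(Add(-144, c), -1))), Rational(1, 2)) (Function('U')(c) = Pow(Add(-133, Mul(Add(c, c), Pow(Add(c, -144), -1))), Rational(1, 2)) = Pow(Add(-133, Mul(Mul(2, c), Pow(Add(-144, c), -1))), Rational(1, 2)) = Pow(Add(-133, Mul(2, c, Pow(Add(-144, c), -1))), Rational(1, 2)))
Pow(Add(Function('U')(213), -20257), -1) = Pow(Add(Pow(Mul(Pow(Add(-144, 213), -1), Add(19152, Mul(-131, 213))), Rational(1, 2)), -20257), -1) = Pow(Add(Pow(Mul(Pow(69, -1), Add(19152, -27903)), Rational(1, 2)), -20257), -1) = Pow(Add(Pow(Mul(Rational(1, 69), -8751), Rational(1, 2)), -20257), -1) = Pow(Add(Pow(Rational(-2917, 23), Rational(1, 2)), -20257), -1) = Pow(Add(Mul(Rational(1, 23), I, Pow(67091, Rational(1, 2))), -20257), -1) = Pow(Add(-20257, Mul(Rational(1, 23), I, Pow(67091, Rational(1, 2)))), -1)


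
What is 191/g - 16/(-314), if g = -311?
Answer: -27499/48827 ≈ -0.56319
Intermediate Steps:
191/g - 16/(-314) = 191/(-311) - 16/(-314) = 191*(-1/311) - 16*(-1/314) = -191/311 + 8/157 = -27499/48827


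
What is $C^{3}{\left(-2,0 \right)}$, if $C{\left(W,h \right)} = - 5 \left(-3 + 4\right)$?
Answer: $-125$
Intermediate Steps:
$C{\left(W,h \right)} = -5$ ($C{\left(W,h \right)} = \left(-5\right) 1 = -5$)
$C^{3}{\left(-2,0 \right)} = \left(-5\right)^{3} = -125$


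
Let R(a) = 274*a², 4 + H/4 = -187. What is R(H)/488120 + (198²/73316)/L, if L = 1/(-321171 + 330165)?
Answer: 5744909903362/1118343935 ≈ 5137.0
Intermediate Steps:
H = -764 (H = -16 + 4*(-187) = -16 - 748 = -764)
L = 1/8994 ≈ 0.00011119
R(H)/488120 + (198²/73316)/L = (274*(-764)²)/488120 + (198²/73316)/(1/8994) = (274*583696)*(1/488120) + (39204*(1/73316))*8994 = 159932704*(1/488120) + (9801/18329)*8994 = 19991588/61015 + 88150194/18329 = 5744909903362/1118343935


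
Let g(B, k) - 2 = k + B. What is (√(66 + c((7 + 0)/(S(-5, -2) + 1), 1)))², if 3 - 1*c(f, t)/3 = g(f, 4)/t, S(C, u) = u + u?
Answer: 64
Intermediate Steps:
g(B, k) = 2 + B + k (g(B, k) = 2 + (k + B) = 2 + (B + k) = 2 + B + k)
S(C, u) = 2*u
c(f, t) = 9 - 3*(6 + f)/t (c(f, t) = 9 - 3*(2 + f + 4)/t = 9 - 3*(6 + f)/t)
(√(66 + c((7 + 0)/(S(-5, -2) + 1), 1)))² = (√(66 + 3*(-6 - (7 + 0)/(2*(-2) + 1) + 3*1)/1))² = (√(66 + 3*1*(-6 - 7/(-4 + 1) + 3)))² = (√(66 + 3*1*(-6 - 7/(-3) + 3)))² = (√(66 + 3*1*(-6 - 7*(-1)/3 + 3)))² = (√(66 + 3*1*(-6 - 1*(-7/3) + 3)))² = (√(66 + 3*1*(-6 + 7/3 + 3)))² = (√(66 + 3*1*(-⅔)))² = (√(66 - 2))² = (√64)² = 8² = 64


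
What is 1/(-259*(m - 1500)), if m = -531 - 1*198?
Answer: 1/577311 ≈ 1.7322e-6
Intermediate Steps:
m = -729 (m = -531 - 198 = -729)
1/(-259*(m - 1500)) = 1/(-259*(-729 - 1500)) = 1/(-259*(-2229)) = 1/577311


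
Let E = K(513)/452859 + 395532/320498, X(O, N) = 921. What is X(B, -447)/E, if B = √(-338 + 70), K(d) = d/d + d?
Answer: 66837155941611/89642480980 ≈ 745.60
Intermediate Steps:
K(d) = 1 + d
B = 2*I*√67 (B = √(-268) = 2*I*√67 ≈ 16.371*I)
E = 89642480980/72570201891 (E = (1 + 513)/452859 + 395532/320498 = 514*(1/452859) + 395532*(1/320498) = 514/452859 + 197766/160249 = 89642480980/72570201891 ≈ 1.2353)
X(B, -447)/E = 921/(89642480980/72570201891) = 921*(72570201891/89642480980) = 66837155941611/89642480980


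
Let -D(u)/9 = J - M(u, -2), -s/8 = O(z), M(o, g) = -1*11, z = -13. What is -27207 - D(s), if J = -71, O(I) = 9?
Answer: -27747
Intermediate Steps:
M(o, g) = -11
s = -72 (s = -8*9 = -72)
D(u) = 540 (D(u) = -9*(-71 - 1*(-11)) = -9*(-71 + 11) = -9*(-60) = 540)
-27207 - D(s) = -27207 - 1*540 = -27207 - 540 = -27747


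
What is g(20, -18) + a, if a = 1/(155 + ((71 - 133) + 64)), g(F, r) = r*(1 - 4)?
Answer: 8479/157 ≈ 54.006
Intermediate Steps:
g(F, r) = -3*r (g(F, r) = r*(-3) = -3*r)
a = 1/157 (a = 1/(155 + (-62 + 64)) = 1/(155 + 2) = 1/157 ≈ 0.0063694)
g(20, -18) + a = -3*(-18) + 1/157 = 54 + 1/157 = 8479/157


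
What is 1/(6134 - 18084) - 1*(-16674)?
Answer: 199254299/11950 ≈ 16674.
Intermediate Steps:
1/(6134 - 18084) - 1*(-16674) = 1/(-11950) + 16674 = -1/11950 + 16674 = 199254299/11950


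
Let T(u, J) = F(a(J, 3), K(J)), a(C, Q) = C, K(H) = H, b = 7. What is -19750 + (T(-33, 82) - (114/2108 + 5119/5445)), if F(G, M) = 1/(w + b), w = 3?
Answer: -56675487194/2869515 ≈ -19751.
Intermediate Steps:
F(G, M) = ⅒ (F(G, M) = 1/(3 + 7) = 1/10 = ⅒)
T(u, J) = ⅒
-19750 + (T(-33, 82) - (114/2108 + 5119/5445)) = -19750 + (⅒ - (114/2108 + 5119/5445)) = -19750 + (⅒ - (114*(1/2108) + 5119*(1/5445))) = -19750 + (⅒ - (57/1054 + 5119/5445)) = -19750 + (⅒ - 1*5705791/5739030) = -19750 + (⅒ - 5705791/5739030) = -19750 - 2565944/2869515 = -56675487194/2869515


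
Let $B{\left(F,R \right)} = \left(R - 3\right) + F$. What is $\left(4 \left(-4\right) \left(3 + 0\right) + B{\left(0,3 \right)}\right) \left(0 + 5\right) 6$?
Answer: $-1440$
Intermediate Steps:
$B{\left(F,R \right)} = -3 + F + R$ ($B{\left(F,R \right)} = \left(-3 + R\right) + F = -3 + F + R$)
$\left(4 \left(-4\right) \left(3 + 0\right) + B{\left(0,3 \right)}\right) \left(0 + 5\right) 6 = \left(4 \left(-4\right) \left(3 + 0\right) + \left(-3 + 0 + 3\right)\right) \left(0 + 5\right) 6 = \left(\left(-16\right) 3 + 0\right) 5 \cdot 6 = \left(-48 + 0\right) 30 = \left(-48\right) 30 = -1440$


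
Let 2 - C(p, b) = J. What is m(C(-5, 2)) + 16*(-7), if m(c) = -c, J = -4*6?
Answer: -138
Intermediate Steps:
J = -24
C(p, b) = 26 (C(p, b) = 2 - 1*(-24) = 2 + 24 = 26)
m(C(-5, 2)) + 16*(-7) = -1*26 + 16*(-7) = -26 - 112 = -138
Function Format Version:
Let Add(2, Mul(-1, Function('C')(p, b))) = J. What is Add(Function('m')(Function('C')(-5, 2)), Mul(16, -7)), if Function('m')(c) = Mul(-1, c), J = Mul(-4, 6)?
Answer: -138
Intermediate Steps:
J = -24
Function('C')(p, b) = 26 (Function('C')(p, b) = Add(2, Mul(-1, -24)) = Add(2, 24) = 26)
Add(Function('m')(Function('C')(-5, 2)), Mul(16, -7)) = Add(Mul(-1, 26), Mul(16, -7)) = Add(-26, -112) = -138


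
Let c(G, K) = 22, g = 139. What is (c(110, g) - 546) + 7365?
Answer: 6841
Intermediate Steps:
(c(110, g) - 546) + 7365 = (22 - 546) + 7365 = -524 + 7365 = 6841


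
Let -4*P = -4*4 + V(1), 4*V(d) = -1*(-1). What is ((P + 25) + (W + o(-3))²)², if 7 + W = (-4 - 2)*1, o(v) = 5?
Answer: 2211169/256 ≈ 8637.4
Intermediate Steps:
V(d) = ¼ (V(d) = (-1*(-1))/4 = (¼)*1 = ¼)
P = 63/16 (P = -(-4*4 + ¼)/4 = -(-16 + ¼)/4 = -¼*(-63/4) = 63/16 ≈ 3.9375)
W = -13 (W = -7 + (-4 - 2)*1 = -7 - 6*1 = -7 - 6 = -13)
((P + 25) + (W + o(-3))²)² = ((63/16 + 25) + (-13 + 5)²)² = (463/16 + (-8)²)² = (463/16 + 64)² = (1487/16)² = 2211169/256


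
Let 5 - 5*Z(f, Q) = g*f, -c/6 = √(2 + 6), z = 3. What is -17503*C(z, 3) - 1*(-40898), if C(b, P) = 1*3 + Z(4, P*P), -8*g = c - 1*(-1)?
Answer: -308643/10 + 105018*√2/5 ≈ -1160.7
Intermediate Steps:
c = -12*√2 (c = -6*√(2 + 6) = -12*√2 ≈ -16.971)
g = -⅛ + 3*√2/2 (g = -(-12*√2 - 1*(-1))/8 = -(-12*√2 + 1)/8 = -(1 - 12*√2)/8 = -⅛ + 3*√2/2 ≈ 1.9963)
Z(f, Q) = 1 - f*(-⅛ + 3*√2/2)/5 (Z(f, Q) = 1 - (-⅛ + 3*√2/2)*f/5 = 1 - f*(-⅛ + 3*√2/2)/5)
C(b, P) = 41/10 - 6*√2/5 (C(b, P) = 1*3 + (1 + (1/40)*4*(1 - 12*√2)) = 3 + (1 + (⅒ - 6*√2/5)) = 3 + (11/10 - 6*√2/5) = 41/10 - 6*√2/5)
-17503*C(z, 3) - 1*(-40898) = -17503*(41/10 - 6*√2/5) - 1*(-40898) = (-717623/10 + 105018*√2/5) + 40898 = -308643/10 + 105018*√2/5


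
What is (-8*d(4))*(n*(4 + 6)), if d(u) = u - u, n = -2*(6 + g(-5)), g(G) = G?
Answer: 0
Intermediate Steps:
n = -2 (n = -2*(6 - 5) = -2*1 = -2)
d(u) = 0
(-8*d(4))*(n*(4 + 6)) = (-8*0)*(-2*(4 + 6)) = 0*(-2*10) = 0*(-20) = 0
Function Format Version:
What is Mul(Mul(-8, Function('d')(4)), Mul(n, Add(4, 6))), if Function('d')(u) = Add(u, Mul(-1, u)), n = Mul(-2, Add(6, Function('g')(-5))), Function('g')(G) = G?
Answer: 0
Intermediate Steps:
n = -2 (n = Mul(-2, Add(6, -5)) = Mul(-2, 1) = -2)
Function('d')(u) = 0
Mul(Mul(-8, Function('d')(4)), Mul(n, Add(4, 6))) = Mul(Mul(-8, 0), Mul(-2, Add(4, 6))) = Mul(0, Mul(-2, 10)) = Mul(0, -20) = 0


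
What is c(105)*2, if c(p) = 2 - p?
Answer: -206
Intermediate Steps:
c(105)*2 = (2 - 1*105)*2 = (2 - 105)*2 = -103*2 = -206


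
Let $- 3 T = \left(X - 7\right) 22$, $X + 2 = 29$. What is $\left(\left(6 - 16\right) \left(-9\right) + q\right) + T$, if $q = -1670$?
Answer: $- \frac{5180}{3} \approx -1726.7$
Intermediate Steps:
$X = 27$ ($X = -2 + 29 = 27$)
$T = - \frac{440}{3}$ ($T = - \frac{\left(27 - 7\right) 22}{3} = - \frac{20 \cdot 22}{3} = \left(- \frac{1}{3}\right) 440 = - \frac{440}{3} \approx -146.67$)
$\left(\left(6 - 16\right) \left(-9\right) + q\right) + T = \left(\left(6 - 16\right) \left(-9\right) - 1670\right) - \frac{440}{3} = \left(\left(-10\right) \left(-9\right) - 1670\right) - \frac{440}{3} = \left(90 - 1670\right) - \frac{440}{3} = -1580 - \frac{440}{3} = - \frac{5180}{3}$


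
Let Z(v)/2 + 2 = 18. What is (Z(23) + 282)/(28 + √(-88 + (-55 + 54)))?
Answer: 8792/873 - 314*I*√89/873 ≈ 10.071 - 3.3932*I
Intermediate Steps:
Z(v) = 32 (Z(v) = -4 + 2*18 = -4 + 36 = 32)
(Z(23) + 282)/(28 + √(-88 + (-55 + 54))) = (32 + 282)/(28 + √(-88 + (-55 + 54))) = 314/(28 + √(-88 - 1)) = 314/(28 + √(-89)) = 314/(28 + I*√89)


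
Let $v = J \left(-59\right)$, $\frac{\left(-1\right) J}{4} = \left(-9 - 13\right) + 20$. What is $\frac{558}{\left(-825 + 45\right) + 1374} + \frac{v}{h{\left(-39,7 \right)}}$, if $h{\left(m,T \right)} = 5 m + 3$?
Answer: $\frac{299}{88} \approx 3.3977$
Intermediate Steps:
$J = 8$ ($J = - 4 \left(\left(-9 - 13\right) + 20\right) = - 4 \left(-22 + 20\right) = \left(-4\right) \left(-2\right) = 8$)
$h{\left(m,T \right)} = 3 + 5 m$
$v = -472$ ($v = 8 \left(-59\right) = -472$)
$\frac{558}{\left(-825 + 45\right) + 1374} + \frac{v}{h{\left(-39,7 \right)}} = \frac{558}{\left(-825 + 45\right) + 1374} - \frac{472}{3 + 5 \left(-39\right)} = \frac{558}{-780 + 1374} - \frac{472}{3 - 195} = \frac{558}{594} - \frac{472}{-192} = 558 \cdot \frac{1}{594} - - \frac{59}{24} = \frac{31}{33} + \frac{59}{24} = \frac{299}{88}$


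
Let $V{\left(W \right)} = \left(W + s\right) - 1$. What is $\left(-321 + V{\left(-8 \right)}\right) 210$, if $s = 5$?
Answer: $-68250$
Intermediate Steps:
$V{\left(W \right)} = 4 + W$ ($V{\left(W \right)} = \left(W + 5\right) - 1 = \left(5 + W\right) - 1 = 4 + W$)
$\left(-321 + V{\left(-8 \right)}\right) 210 = \left(-321 + \left(4 - 8\right)\right) 210 = \left(-321 - 4\right) 210 = \left(-325\right) 210 = -68250$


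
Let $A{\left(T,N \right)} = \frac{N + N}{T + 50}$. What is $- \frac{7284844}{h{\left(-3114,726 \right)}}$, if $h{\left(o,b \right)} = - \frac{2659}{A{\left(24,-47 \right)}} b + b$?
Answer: $- \frac{85596917}{17865045} \approx -4.7913$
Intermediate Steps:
$A{\left(T,N \right)} = \frac{2 N}{50 + T}$
$h{\left(o,b \right)} = \frac{98430 b}{47}$ ($h{\left(o,b \right)} = - \frac{2659}{2 \left(-47\right) \frac{1}{50 + 24}} b + b = - \frac{2659}{2 \left(-47\right) \frac{1}{74}} b + b = - \frac{2659}{- \frac{47}{37}} b + b = \left(-2659\right) \left(- \frac{37}{47}\right) b + b = \frac{98383 b}{47} + b = \frac{98430 b}{47}$)
$- \frac{7284844}{h{\left(-3114,726 \right)}} = - \frac{7284844}{\frac{98430}{47} \cdot 726} = - \frac{7284844}{\frac{71460180}{47}} = \left(-7284844\right) \frac{47}{71460180} = - \frac{85596917}{17865045}$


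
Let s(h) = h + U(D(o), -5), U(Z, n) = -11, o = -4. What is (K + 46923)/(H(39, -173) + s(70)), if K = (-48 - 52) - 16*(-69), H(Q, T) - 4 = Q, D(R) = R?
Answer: 47927/102 ≈ 469.87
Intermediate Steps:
H(Q, T) = 4 + Q
s(h) = -11 + h (s(h) = h - 11 = -11 + h)
K = 1004 (K = -100 + 1104 = 1004)
(K + 46923)/(H(39, -173) + s(70)) = (1004 + 46923)/((4 + 39) + (-11 + 70)) = 47927/(43 + 59) = 47927/102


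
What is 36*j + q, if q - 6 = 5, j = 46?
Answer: 1667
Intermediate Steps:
q = 11 (q = 6 + 5 = 11)
36*j + q = 36*46 + 11 = 1656 + 11 = 1667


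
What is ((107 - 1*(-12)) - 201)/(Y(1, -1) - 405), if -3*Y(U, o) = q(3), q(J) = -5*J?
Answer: 41/200 ≈ 0.20500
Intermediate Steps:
Y(U, o) = 5 (Y(U, o) = -(-5)*3/3 = -⅓*(-15) = 5)
((107 - 1*(-12)) - 201)/(Y(1, -1) - 405) = ((107 - 1*(-12)) - 201)/(5 - 405) = ((107 + 12) - 201)/(-400) = (119 - 201)*(-1/400) = -82*(-1/400) = 41/200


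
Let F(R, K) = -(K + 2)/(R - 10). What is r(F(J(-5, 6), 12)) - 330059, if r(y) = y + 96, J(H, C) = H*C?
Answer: -6599253/20 ≈ -3.2996e+5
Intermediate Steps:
J(H, C) = C*H
F(R, K) = -(2 + K)/(-10 + R)
r(y) = 96 + y
r(F(J(-5, 6), 12)) - 330059 = (96 + (-2 - 1*12)/(-10 + 6*(-5))) - 330059 = (96 + (-2 - 12)/(-10 - 30)) - 330059 = (96 - 14/(-40)) - 330059 = (96 - 1/40*(-14)) - 330059 = (96 + 7/20) - 330059 = 1927/20 - 330059 = -6599253/20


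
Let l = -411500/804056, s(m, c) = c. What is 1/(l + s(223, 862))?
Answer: 201014/173171193 ≈ 0.0011608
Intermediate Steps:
l = -102875/201014 (l = -411500*1/804056 = -102875/201014 ≈ -0.51178)
1/(l + s(223, 862)) = 1/(-102875/201014 + 862) = 1/(173171193/201014) = 201014/173171193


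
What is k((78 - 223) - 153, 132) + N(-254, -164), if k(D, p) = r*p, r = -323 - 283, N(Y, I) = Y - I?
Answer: -80082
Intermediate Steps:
r = -606
k(D, p) = -606*p
k((78 - 223) - 153, 132) + N(-254, -164) = -606*132 + (-254 - 1*(-164)) = -79992 + (-254 + 164) = -79992 - 90 = -80082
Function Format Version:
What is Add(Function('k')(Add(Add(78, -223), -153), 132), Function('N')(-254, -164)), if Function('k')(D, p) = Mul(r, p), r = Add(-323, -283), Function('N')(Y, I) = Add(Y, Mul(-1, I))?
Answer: -80082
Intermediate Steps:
r = -606
Function('k')(D, p) = Mul(-606, p)
Add(Function('k')(Add(Add(78, -223), -153), 132), Function('N')(-254, -164)) = Add(Mul(-606, 132), Add(-254, Mul(-1, -164))) = Add(-79992, Add(-254, 164)) = Add(-79992, -90) = -80082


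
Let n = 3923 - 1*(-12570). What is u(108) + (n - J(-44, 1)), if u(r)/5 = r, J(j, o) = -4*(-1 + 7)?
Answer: 17057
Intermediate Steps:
n = 16493 (n = 3923 + 12570 = 16493)
J(j, o) = -24 (J(j, o) = -4*6 = -24)
u(r) = 5*r
u(108) + (n - J(-44, 1)) = 5*108 + (16493 - 1*(-24)) = 540 + (16493 + 24) = 540 + 16517 = 17057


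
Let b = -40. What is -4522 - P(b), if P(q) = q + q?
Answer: -4442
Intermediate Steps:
P(q) = 2*q
-4522 - P(b) = -4522 - 2*(-40) = -4522 - 1*(-80) = -4522 + 80 = -4442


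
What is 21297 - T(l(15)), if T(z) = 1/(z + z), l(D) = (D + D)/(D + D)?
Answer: 42593/2 ≈ 21297.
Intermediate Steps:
l(D) = 1 (l(D) = (2*D)/((2*D)) = (2*D)*(1/(2*D)) = 1)
T(z) = 1/(2*z)
21297 - T(l(15)) = 21297 - 1/(2*1) = 21297 - 1/2 = 21297 - 1*½ = 21297 - ½ = 42593/2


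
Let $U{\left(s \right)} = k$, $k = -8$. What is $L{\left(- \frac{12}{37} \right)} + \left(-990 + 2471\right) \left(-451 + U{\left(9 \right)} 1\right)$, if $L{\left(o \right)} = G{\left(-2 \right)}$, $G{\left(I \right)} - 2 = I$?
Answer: $-679779$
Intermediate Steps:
$U{\left(s \right)} = -8$
$G{\left(I \right)} = 2 + I$
$L{\left(o \right)} = 0$ ($L{\left(o \right)} = 2 - 2 = 0$)
$L{\left(- \frac{12}{37} \right)} + \left(-990 + 2471\right) \left(-451 + U{\left(9 \right)} 1\right) = 0 + \left(-990 + 2471\right) \left(-451 - 8\right) = 0 + 1481 \left(-451 - 8\right) = 0 + 1481 \left(-459\right) = 0 - 679779 = -679779$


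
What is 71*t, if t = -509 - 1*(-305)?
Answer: -14484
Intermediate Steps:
t = -204 (t = -509 + 305 = -204)
71*t = 71*(-204) = -14484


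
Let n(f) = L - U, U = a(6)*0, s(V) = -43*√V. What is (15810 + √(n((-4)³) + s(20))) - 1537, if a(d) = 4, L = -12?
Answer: 14273 + √(-12 - 86*√5) ≈ 14273.0 + 14.293*I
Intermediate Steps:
U = 0 (U = 4*0 = 0)
n(f) = -12 (n(f) = -12 - 1*0 = -12 + 0 = -12)
(15810 + √(n((-4)³) + s(20))) - 1537 = (15810 + √(-12 - 86*√5)) - 1537 = 14273 + √(-12 - 86*√5)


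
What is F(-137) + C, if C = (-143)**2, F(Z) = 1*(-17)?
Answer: 20432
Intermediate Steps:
F(Z) = -17
C = 20449
F(-137) + C = -17 + 20449 = 20432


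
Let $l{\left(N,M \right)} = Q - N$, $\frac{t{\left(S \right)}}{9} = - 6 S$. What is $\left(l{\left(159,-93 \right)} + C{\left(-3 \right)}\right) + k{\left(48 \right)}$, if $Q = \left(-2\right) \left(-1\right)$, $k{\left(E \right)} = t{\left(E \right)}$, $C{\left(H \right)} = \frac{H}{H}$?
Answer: $-2748$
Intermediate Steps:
$t{\left(S \right)} = - 54 S$ ($t{\left(S \right)} = 9 \left(- 6 S\right) = - 54 S$)
$C{\left(H \right)} = 1$
$k{\left(E \right)} = - 54 E$
$Q = 2$
$l{\left(N,M \right)} = 2 - N$
$\left(l{\left(159,-93 \right)} + C{\left(-3 \right)}\right) + k{\left(48 \right)} = \left(\left(2 - 159\right) + 1\right) - 2592 = \left(-157 + 1\right) - 2592 = -156 - 2592 = -2748$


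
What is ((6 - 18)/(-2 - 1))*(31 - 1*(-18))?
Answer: 196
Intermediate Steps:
((6 - 18)/(-2 - 1))*(31 - 1*(-18)) = (-12/(-3))*(31 + 18) = -12*(-⅓)*49 = 4*49 = 196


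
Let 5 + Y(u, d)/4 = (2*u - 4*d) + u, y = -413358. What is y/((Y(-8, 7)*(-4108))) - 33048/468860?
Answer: -550883779/1076337080 ≈ -0.51181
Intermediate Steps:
Y(u, d) = -20 - 16*d + 12*u (Y(u, d) = -20 + 4*((2*u - 4*d) + u) = -20 + 4*((-4*d + 2*u) + u) = -20 + 4*(-4*d + 3*u) = -20 + (-16*d + 12*u) = -20 - 16*d + 12*u)
y/((Y(-8, 7)*(-4108))) - 33048/468860 = -413358*(-1/(4108*(-20 - 16*7 + 12*(-8)))) - 33048/468860 = -413358*(-1/(4108*(-20 - 112 - 96))) - 33048*1/468860 = -413358/((-228*(-4108))) - 486/6895 = -413358/936624 - 486/6895 = -413358*1/936624 - 486/6895 = -68893/156104 - 486/6895 = -550883779/1076337080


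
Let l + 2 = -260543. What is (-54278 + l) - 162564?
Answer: -477387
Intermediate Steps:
l = -260545 (l = -2 - 260543 = -260545)
(-54278 + l) - 162564 = (-54278 - 260545) - 162564 = -314823 - 162564 = -477387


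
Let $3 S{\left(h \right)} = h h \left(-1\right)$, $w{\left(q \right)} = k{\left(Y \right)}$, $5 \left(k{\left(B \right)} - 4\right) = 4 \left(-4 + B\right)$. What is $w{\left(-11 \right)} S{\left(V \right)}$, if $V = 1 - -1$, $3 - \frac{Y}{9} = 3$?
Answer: $- \frac{16}{15} \approx -1.0667$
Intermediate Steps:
$Y = 0$ ($Y = 27 - 27 = 0$)
$k{\left(B \right)} = \frac{4}{5} + \frac{4 B}{5}$ ($k{\left(B \right)} = 4 + \frac{4 \left(-4 + B\right)}{5} = 4 + \frac{-16 + 4 B}{5} = 4 + \left(- \frac{16}{5} + \frac{4 B}{5}\right) = \frac{4}{5} + \frac{4 B}{5}$)
$w{\left(q \right)} = \frac{4}{5}$ ($w{\left(q \right)} = \frac{4}{5} + \frac{4}{5} \cdot 0 = \frac{4}{5} + 0 = \frac{4}{5}$)
$V = 2$ ($V = 1 + 1 = 2$)
$S{\left(h \right)} = - \frac{h^{2}}{3}$ ($S{\left(h \right)} = \frac{h h \left(-1\right)}{3} = \frac{h^{2} \left(-1\right)}{3} = \frac{\left(-1\right) h^{2}}{3} = - \frac{h^{2}}{3}$)
$w{\left(-11 \right)} S{\left(V \right)} = \frac{4 \left(- \frac{2^{2}}{3}\right)}{5} = \frac{4 \left(\left(- \frac{1}{3}\right) 4\right)}{5} = \frac{4}{5} \left(- \frac{4}{3}\right) = - \frac{16}{15}$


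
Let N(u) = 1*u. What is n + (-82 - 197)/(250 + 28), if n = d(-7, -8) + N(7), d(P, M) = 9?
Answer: 4169/278 ≈ 14.996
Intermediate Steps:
N(u) = u
n = 16 (n = 9 + 7 = 16)
n + (-82 - 197)/(250 + 28) = 16 + (-82 - 197)/(250 + 28) = 16 - 279/278 = 4169/278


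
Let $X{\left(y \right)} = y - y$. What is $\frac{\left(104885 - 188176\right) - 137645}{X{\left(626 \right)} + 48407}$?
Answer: $- \frac{220936}{48407} \approx -4.5641$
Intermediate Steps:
$X{\left(y \right)} = 0$
$\frac{\left(104885 - 188176\right) - 137645}{X{\left(626 \right)} + 48407} = \frac{\left(104885 - 188176\right) - 137645}{0 + 48407} = \frac{\left(104885 - 188176\right) - 137645}{48407} = \left(-83291 - 137645\right) \frac{1}{48407} = \left(-220936\right) \frac{1}{48407} = - \frac{220936}{48407}$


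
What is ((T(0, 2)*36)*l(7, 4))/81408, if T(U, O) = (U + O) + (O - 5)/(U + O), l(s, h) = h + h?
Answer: 3/1696 ≈ 0.0017689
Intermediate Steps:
l(s, h) = 2*h
T(U, O) = O + U + (-5 + O)/(O + U) (T(U, O) = (O + U) + (-5 + O)/(O + U) = O + U + (-5 + O)/(O + U))
((T(0, 2)*36)*l(7, 4))/81408 = ((((-5 + 2 + 2**2 + 0**2 + 2*2*0)/(2 + 0))*36)*(2*4))/81408 = ((((-5 + 2 + 4 + 0 + 0)/2)*36)*8)*(1/81408) = ((((1/2)*1)*36)*8)*(1/81408) = (((1/2)*36)*8)*(1/81408) = (18*8)*(1/81408) = 144*(1/81408) = 3/1696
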